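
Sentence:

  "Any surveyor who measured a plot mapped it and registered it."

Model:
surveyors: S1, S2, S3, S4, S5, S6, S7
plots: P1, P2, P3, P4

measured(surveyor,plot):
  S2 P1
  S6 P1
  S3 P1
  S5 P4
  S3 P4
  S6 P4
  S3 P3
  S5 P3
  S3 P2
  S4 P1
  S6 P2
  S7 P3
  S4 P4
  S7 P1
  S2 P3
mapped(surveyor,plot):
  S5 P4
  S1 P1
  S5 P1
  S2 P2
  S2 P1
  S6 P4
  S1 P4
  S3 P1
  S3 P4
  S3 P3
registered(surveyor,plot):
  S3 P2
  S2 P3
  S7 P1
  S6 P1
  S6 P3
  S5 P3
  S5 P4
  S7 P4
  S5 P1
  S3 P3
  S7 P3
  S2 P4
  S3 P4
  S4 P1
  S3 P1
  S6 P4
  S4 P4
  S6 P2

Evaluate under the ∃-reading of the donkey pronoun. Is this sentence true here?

"it" takes "a plot" as antecedent — a donkey pronoun bound across the clause boundary.
Weak reading: every surveyor s with some measured-plot has at least one measured-plot p such that mapped(s,p) ∧ registered(s,p).
Per surveyor: S2:✗  S3:✓  S4:✗  S5:✓  S6:✓  S7:✗
S2 has no witness among its measured-plots.

False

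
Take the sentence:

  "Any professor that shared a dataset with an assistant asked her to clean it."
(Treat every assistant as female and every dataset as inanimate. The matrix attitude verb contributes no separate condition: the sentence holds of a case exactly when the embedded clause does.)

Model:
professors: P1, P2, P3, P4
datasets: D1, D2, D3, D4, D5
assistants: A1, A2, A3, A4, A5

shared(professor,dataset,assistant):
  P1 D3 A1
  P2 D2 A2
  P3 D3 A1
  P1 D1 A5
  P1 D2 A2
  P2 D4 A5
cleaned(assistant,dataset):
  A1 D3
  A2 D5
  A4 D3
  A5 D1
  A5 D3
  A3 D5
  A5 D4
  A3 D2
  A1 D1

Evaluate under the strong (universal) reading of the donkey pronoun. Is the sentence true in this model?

"her" takes "an assistant" as antecedent and "it" takes "a dataset"; both are donkey pronouns co-varying with the restrictor.
Strong reading: for every (p,d,a) with shared(p,d,a), cleaned(a,d).
Restrictor triples: (P1,D1,A5)→cleaned(A5,D1) ✓  (P1,D2,A2)→cleaned(A2,D2) ✗  (P1,D3,A1)→cleaned(A1,D3) ✓  (P2,D2,A2)→cleaned(A2,D2) ✗  (P2,D4,A5)→cleaned(A5,D4) ✓  (P3,D3,A1)→cleaned(A1,D3) ✓
Counterexample: (P1,D2,A2) — cleaned(A2,D2) does not hold.

False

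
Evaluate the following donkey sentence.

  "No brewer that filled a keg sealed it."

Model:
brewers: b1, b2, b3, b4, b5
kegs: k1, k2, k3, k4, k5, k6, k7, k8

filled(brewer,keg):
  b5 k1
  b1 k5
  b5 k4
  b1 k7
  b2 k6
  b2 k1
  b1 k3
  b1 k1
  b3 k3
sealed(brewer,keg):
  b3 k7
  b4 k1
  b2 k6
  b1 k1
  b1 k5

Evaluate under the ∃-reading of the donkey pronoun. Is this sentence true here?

False

"it" takes "a keg" as antecedent — a donkey pronoun bound across the clause boundary.
Truth condition: for no (b,k) with filled(b,k) does sealed(b,k) hold.
Restrictor pairs — does the scope hold? (b1,k1):holds  (b1,k3):fails  (b1,k5):holds  (b1,k7):fails  (b2,k1):fails  (b2,k6):holds  (b3,k3):fails  (b5,k1):fails  (b5,k4):fails
Scope holds for 3 pair(s), so the sentence is false.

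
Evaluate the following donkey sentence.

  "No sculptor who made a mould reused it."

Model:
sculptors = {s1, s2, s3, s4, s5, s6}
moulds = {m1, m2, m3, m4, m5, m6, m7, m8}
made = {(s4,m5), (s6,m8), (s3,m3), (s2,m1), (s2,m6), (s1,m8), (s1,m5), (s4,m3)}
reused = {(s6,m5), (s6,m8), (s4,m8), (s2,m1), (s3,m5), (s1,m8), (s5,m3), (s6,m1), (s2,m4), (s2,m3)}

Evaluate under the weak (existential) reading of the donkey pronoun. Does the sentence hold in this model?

"it" takes "a mould" as antecedent — a donkey pronoun bound across the clause boundary.
Truth condition: for no (s,m) with made(s,m) does reused(s,m) hold.
Restrictor pairs — does the scope hold? (s1,m5):fails  (s1,m8):holds  (s2,m1):holds  (s2,m6):fails  (s3,m3):fails  (s4,m3):fails  (s4,m5):fails  (s6,m8):holds
Scope holds for 3 pair(s), so the sentence is false.

False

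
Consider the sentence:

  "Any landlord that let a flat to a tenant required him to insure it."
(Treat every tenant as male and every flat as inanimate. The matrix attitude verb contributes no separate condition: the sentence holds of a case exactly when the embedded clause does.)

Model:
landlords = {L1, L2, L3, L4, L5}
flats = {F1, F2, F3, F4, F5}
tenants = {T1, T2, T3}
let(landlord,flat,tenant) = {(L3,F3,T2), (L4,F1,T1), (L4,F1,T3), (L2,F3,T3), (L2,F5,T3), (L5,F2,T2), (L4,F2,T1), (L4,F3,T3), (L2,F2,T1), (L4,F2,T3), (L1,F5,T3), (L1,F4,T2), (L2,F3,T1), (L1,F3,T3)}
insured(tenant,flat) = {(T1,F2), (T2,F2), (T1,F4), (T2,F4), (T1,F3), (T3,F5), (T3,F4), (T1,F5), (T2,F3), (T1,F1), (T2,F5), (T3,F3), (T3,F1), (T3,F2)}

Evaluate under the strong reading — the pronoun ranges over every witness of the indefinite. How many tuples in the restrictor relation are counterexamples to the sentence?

"him" takes "a tenant" as antecedent and "it" takes "a flat"; both are donkey pronouns co-varying with the restrictor.
Strong reading: for every (l,f,t) with let(l,f,t), insured(t,f).
Restrictor triples: (L1,F3,T3)→insured(T3,F3) ✓  (L1,F4,T2)→insured(T2,F4) ✓  (L1,F5,T3)→insured(T3,F5) ✓  (L2,F2,T1)→insured(T1,F2) ✓  (L2,F3,T1)→insured(T1,F3) ✓  (L2,F3,T3)→insured(T3,F3) ✓  (L2,F5,T3)→insured(T3,F5) ✓  (L3,F3,T2)→insured(T2,F3) ✓  (L4,F1,T1)→insured(T1,F1) ✓  (L4,F1,T3)→insured(T3,F1) ✓  (L4,F2,T1)→insured(T1,F2) ✓  (L4,F2,T3)→insured(T3,F2) ✓  (L4,F3,T3)→insured(T3,F3) ✓  (L5,F2,T2)→insured(T2,F2) ✓
Counterexamples (restrictor triples failing the scope): 0.

0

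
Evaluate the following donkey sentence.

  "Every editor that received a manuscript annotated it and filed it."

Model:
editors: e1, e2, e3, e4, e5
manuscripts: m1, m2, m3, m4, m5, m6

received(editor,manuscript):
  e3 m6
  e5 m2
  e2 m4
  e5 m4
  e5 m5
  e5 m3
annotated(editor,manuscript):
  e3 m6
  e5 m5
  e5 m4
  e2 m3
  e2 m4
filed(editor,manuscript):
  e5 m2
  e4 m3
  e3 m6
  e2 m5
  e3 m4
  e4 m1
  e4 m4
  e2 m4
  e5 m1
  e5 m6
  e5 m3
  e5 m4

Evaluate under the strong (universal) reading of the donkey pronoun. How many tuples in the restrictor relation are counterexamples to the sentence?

"it" takes "a manuscript" as antecedent — a donkey pronoun bound across the clause boundary.
Strong reading: for every (e,m) with received(e,m), annotated(e,m) ∧ filed(e,m).
Restrictor pairs: (e2,m4) ✓  (e3,m6) ✓  (e5,m2) ✗  (e5,m3) ✗  (e5,m4) ✓  (e5,m5) ✗
Counterexamples (restrictor pairs failing the scope): 3.

3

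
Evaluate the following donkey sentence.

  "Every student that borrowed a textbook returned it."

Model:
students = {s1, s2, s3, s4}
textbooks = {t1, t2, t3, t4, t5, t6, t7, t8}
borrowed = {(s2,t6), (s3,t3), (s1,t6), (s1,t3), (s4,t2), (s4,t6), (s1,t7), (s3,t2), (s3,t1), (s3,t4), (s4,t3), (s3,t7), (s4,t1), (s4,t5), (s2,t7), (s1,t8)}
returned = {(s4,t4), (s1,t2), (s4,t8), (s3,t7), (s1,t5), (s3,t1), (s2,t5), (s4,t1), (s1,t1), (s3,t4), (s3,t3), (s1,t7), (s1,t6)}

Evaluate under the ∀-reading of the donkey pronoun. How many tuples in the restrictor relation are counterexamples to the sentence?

9

"it" takes "a textbook" as antecedent — a donkey pronoun bound across the clause boundary.
Strong reading: for every (s,t) with borrowed(s,t), returned(s,t).
Restrictor pairs: (s1,t3) ✗  (s1,t6) ✓  (s1,t7) ✓  (s1,t8) ✗  (s2,t6) ✗  (s2,t7) ✗  (s3,t1) ✓  (s3,t2) ✗  (s3,t3) ✓  (s3,t4) ✓  (s3,t7) ✓  (s4,t1) ✓  (s4,t2) ✗  (s4,t3) ✗  (s4,t5) ✗  (s4,t6) ✗
Counterexamples (restrictor pairs failing the scope): 9.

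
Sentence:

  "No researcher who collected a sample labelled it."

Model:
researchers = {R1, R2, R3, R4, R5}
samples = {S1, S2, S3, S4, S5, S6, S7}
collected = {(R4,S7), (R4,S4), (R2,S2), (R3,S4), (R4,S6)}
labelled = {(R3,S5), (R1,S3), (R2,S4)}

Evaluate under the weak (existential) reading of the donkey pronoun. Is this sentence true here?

"it" takes "a sample" as antecedent — a donkey pronoun bound across the clause boundary.
Truth condition: for no (r,s) with collected(r,s) does labelled(r,s) hold.
Restrictor pairs — does the scope hold? (R2,S2):fails  (R3,S4):fails  (R4,S4):fails  (R4,S6):fails  (R4,S7):fails
Scope holds for no restrictor pair, so the sentence is true.

True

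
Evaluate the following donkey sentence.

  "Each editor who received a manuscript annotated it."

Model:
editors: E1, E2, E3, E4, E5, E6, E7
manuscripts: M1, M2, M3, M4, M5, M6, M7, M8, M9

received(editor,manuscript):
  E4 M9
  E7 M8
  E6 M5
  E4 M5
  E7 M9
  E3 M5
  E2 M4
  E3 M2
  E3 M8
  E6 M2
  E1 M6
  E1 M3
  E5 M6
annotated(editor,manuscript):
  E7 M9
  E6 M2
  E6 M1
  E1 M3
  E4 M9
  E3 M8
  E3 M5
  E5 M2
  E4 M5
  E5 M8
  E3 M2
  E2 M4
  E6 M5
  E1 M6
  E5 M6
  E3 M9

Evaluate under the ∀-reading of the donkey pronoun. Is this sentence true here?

"it" takes "a manuscript" as antecedent — a donkey pronoun bound across the clause boundary.
Strong reading: for every (e,m) with received(e,m), annotated(e,m).
Restrictor pairs: (E1,M3) ✓  (E1,M6) ✓  (E2,M4) ✓  (E3,M2) ✓  (E3,M5) ✓  (E3,M8) ✓  (E4,M5) ✓  (E4,M9) ✓  (E5,M6) ✓  (E6,M2) ✓  (E6,M5) ✓  (E7,M8) ✗  (E7,M9) ✓
Counterexample: (E7,M8) is in received but fails the scope.

False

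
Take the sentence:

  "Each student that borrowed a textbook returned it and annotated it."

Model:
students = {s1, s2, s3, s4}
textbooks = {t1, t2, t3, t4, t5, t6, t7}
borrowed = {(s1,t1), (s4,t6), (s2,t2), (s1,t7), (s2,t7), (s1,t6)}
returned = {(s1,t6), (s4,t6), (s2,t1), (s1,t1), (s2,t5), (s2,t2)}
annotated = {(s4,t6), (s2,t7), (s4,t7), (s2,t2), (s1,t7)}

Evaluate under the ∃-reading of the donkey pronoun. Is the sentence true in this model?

False

"it" takes "a textbook" as antecedent — a donkey pronoun bound across the clause boundary.
Weak reading: every student s with some borrowed-textbook has at least one borrowed-textbook t such that returned(s,t) ∧ annotated(s,t).
Per student: s1:✗  s2:✓  s4:✓
s1 has no witness among its borrowed-textbooks.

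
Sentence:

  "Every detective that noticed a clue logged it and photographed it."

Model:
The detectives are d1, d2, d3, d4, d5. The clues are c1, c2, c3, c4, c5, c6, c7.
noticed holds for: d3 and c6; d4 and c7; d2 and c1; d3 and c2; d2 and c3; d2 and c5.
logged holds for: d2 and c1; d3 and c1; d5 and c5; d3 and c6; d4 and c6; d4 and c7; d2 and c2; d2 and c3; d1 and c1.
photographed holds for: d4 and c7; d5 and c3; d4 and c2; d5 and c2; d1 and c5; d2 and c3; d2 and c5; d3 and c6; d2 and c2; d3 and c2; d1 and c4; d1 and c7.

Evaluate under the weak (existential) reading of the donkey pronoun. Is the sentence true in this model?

True

"it" takes "a clue" as antecedent — a donkey pronoun bound across the clause boundary.
Weak reading: every detective d with some noticed-clue has at least one noticed-clue c such that logged(d,c) ∧ photographed(d,c).
Per detective: d2:✓  d3:✓  d4:✓
Every detective in the restrictor has a witness.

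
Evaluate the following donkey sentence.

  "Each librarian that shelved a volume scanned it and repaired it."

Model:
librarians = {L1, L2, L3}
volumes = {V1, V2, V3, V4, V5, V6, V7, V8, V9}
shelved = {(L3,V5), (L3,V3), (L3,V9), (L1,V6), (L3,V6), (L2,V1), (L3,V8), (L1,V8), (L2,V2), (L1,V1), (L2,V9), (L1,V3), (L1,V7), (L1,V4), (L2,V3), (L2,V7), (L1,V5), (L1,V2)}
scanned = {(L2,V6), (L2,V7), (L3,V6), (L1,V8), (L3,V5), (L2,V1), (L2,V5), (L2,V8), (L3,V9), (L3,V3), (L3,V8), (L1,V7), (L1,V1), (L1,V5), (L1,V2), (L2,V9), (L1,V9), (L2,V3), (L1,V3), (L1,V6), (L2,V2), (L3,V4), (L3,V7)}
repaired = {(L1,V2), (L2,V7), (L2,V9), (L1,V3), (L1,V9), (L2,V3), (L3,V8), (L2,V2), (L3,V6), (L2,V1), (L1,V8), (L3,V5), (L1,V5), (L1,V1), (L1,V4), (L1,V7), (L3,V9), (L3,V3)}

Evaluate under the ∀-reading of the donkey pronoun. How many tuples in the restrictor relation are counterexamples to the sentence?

"it" takes "a volume" as antecedent — a donkey pronoun bound across the clause boundary.
Strong reading: for every (l,v) with shelved(l,v), scanned(l,v) ∧ repaired(l,v).
Restrictor pairs: (L1,V1) ✓  (L1,V2) ✓  (L1,V3) ✓  (L1,V4) ✗  (L1,V5) ✓  (L1,V6) ✗  (L1,V7) ✓  (L1,V8) ✓  (L2,V1) ✓  (L2,V2) ✓  (L2,V3) ✓  (L2,V7) ✓  (L2,V9) ✓  (L3,V3) ✓  (L3,V5) ✓  (L3,V6) ✓  (L3,V8) ✓  (L3,V9) ✓
Counterexamples (restrictor pairs failing the scope): 2.

2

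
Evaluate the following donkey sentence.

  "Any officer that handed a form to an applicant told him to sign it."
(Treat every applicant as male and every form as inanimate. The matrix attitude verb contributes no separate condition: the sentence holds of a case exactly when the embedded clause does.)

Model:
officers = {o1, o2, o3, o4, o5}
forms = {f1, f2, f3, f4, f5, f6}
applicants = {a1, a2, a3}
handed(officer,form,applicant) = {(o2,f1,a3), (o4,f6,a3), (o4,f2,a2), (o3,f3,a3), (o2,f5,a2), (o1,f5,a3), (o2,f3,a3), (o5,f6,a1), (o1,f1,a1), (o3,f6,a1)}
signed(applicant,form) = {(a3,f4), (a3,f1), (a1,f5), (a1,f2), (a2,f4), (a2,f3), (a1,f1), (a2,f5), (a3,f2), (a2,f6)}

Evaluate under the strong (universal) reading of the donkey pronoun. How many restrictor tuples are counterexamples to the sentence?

7

"him" takes "an applicant" as antecedent and "it" takes "a form"; both are donkey pronouns co-varying with the restrictor.
Strong reading: for every (o,f,a) with handed(o,f,a), signed(a,f).
Restrictor triples: (o1,f1,a1)→signed(a1,f1) ✓  (o1,f5,a3)→signed(a3,f5) ✗  (o2,f1,a3)→signed(a3,f1) ✓  (o2,f3,a3)→signed(a3,f3) ✗  (o2,f5,a2)→signed(a2,f5) ✓  (o3,f3,a3)→signed(a3,f3) ✗  (o3,f6,a1)→signed(a1,f6) ✗  (o4,f2,a2)→signed(a2,f2) ✗  (o4,f6,a3)→signed(a3,f6) ✗  (o5,f6,a1)→signed(a1,f6) ✗
Counterexamples (restrictor triples failing the scope): 7.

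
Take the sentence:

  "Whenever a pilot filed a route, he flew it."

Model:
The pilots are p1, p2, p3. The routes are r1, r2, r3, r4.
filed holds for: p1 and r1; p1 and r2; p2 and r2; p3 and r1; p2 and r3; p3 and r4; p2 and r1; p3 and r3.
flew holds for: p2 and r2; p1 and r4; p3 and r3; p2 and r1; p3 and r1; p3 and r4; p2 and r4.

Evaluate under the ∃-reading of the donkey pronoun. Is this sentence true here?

False

"it" takes "a route" as antecedent — a donkey pronoun bound across the clause boundary.
Weak reading: every pilot p with some filed-route has at least one filed-route r such that flew(p,r).
Per pilot: p1:✗  p2:✓  p3:✓
p1 has no witness among its filed-routes.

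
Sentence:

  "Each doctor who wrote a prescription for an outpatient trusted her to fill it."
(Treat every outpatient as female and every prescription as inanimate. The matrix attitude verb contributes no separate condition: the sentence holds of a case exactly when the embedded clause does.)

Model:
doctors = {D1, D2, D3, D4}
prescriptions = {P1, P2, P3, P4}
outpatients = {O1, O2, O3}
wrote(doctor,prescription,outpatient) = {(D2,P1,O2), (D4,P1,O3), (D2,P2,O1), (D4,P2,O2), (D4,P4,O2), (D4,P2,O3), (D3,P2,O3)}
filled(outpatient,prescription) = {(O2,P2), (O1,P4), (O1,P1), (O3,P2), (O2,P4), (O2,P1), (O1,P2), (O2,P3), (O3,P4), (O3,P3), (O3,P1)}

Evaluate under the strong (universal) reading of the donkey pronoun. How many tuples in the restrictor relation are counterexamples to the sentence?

0

"her" takes "an outpatient" as antecedent and "it" takes "a prescription"; both are donkey pronouns co-varying with the restrictor.
Strong reading: for every (d,p,o) with wrote(d,p,o), filled(o,p).
Restrictor triples: (D2,P1,O2)→filled(O2,P1) ✓  (D2,P2,O1)→filled(O1,P2) ✓  (D3,P2,O3)→filled(O3,P2) ✓  (D4,P1,O3)→filled(O3,P1) ✓  (D4,P2,O2)→filled(O2,P2) ✓  (D4,P2,O3)→filled(O3,P2) ✓  (D4,P4,O2)→filled(O2,P4) ✓
Counterexamples (restrictor triples failing the scope): 0.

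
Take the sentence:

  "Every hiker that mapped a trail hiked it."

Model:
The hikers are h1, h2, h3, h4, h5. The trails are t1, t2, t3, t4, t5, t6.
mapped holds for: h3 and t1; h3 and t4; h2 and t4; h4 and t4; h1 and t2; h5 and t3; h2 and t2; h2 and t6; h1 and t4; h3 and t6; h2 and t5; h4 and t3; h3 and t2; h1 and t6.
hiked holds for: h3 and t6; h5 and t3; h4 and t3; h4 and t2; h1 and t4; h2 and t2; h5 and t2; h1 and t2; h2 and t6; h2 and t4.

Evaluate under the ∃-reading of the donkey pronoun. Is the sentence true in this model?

"it" takes "a trail" as antecedent — a donkey pronoun bound across the clause boundary.
Weak reading: every hiker h with some mapped-trail has at least one mapped-trail t such that hiked(h,t).
Per hiker: h1:✓  h2:✓  h3:✓  h4:✓  h5:✓
Every hiker in the restrictor has a witness.

True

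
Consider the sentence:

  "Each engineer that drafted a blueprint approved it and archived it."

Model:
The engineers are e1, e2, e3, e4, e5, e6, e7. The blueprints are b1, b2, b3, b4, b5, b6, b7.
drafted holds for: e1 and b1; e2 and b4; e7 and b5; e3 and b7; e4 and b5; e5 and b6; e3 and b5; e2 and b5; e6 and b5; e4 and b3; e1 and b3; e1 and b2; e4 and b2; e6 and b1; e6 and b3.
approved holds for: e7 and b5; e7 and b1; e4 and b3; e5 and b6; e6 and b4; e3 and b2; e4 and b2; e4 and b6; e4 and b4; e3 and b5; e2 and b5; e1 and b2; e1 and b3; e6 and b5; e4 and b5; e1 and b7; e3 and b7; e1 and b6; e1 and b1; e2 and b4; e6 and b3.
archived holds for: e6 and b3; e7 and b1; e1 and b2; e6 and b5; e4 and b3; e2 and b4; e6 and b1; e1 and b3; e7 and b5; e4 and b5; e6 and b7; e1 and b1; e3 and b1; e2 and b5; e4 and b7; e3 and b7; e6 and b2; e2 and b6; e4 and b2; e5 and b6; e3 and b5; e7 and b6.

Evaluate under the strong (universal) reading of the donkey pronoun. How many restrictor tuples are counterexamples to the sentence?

"it" takes "a blueprint" as antecedent — a donkey pronoun bound across the clause boundary.
Strong reading: for every (e,b) with drafted(e,b), approved(e,b) ∧ archived(e,b).
Restrictor pairs: (e1,b1) ✓  (e1,b2) ✓  (e1,b3) ✓  (e2,b4) ✓  (e2,b5) ✓  (e3,b5) ✓  (e3,b7) ✓  (e4,b2) ✓  (e4,b3) ✓  (e4,b5) ✓  (e5,b6) ✓  (e6,b1) ✗  (e6,b3) ✓  (e6,b5) ✓  (e7,b5) ✓
Counterexamples (restrictor pairs failing the scope): 1.

1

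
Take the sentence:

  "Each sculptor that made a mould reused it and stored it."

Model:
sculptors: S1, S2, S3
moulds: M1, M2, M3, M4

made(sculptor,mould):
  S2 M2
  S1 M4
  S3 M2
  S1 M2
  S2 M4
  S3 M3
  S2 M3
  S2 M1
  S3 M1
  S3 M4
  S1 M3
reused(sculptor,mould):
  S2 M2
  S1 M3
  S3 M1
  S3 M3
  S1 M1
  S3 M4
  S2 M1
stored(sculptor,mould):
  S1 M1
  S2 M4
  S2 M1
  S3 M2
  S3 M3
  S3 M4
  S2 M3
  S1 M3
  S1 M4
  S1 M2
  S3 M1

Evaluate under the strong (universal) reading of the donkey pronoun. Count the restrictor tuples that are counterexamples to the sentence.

6

"it" takes "a mould" as antecedent — a donkey pronoun bound across the clause boundary.
Strong reading: for every (s,m) with made(s,m), reused(s,m) ∧ stored(s,m).
Restrictor pairs: (S1,M2) ✗  (S1,M3) ✓  (S1,M4) ✗  (S2,M1) ✓  (S2,M2) ✗  (S2,M3) ✗  (S2,M4) ✗  (S3,M1) ✓  (S3,M2) ✗  (S3,M3) ✓  (S3,M4) ✓
Counterexamples (restrictor pairs failing the scope): 6.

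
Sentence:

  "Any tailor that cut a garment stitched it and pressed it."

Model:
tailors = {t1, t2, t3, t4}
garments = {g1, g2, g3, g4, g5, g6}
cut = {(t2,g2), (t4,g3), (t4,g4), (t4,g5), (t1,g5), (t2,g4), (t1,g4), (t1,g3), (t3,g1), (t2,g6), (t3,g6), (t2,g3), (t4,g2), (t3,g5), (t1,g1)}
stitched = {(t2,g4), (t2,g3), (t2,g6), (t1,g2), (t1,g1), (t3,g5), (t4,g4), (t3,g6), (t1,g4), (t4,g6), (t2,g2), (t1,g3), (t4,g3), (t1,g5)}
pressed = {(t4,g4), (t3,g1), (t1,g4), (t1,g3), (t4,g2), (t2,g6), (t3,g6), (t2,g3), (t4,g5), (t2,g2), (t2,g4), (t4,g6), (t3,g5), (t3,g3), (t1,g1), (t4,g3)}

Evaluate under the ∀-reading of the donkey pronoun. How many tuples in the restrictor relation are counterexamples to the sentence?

"it" takes "a garment" as antecedent — a donkey pronoun bound across the clause boundary.
Strong reading: for every (t,g) with cut(t,g), stitched(t,g) ∧ pressed(t,g).
Restrictor pairs: (t1,g1) ✓  (t1,g3) ✓  (t1,g4) ✓  (t1,g5) ✗  (t2,g2) ✓  (t2,g3) ✓  (t2,g4) ✓  (t2,g6) ✓  (t3,g1) ✗  (t3,g5) ✓  (t3,g6) ✓  (t4,g2) ✗  (t4,g3) ✓  (t4,g4) ✓  (t4,g5) ✗
Counterexamples (restrictor pairs failing the scope): 4.

4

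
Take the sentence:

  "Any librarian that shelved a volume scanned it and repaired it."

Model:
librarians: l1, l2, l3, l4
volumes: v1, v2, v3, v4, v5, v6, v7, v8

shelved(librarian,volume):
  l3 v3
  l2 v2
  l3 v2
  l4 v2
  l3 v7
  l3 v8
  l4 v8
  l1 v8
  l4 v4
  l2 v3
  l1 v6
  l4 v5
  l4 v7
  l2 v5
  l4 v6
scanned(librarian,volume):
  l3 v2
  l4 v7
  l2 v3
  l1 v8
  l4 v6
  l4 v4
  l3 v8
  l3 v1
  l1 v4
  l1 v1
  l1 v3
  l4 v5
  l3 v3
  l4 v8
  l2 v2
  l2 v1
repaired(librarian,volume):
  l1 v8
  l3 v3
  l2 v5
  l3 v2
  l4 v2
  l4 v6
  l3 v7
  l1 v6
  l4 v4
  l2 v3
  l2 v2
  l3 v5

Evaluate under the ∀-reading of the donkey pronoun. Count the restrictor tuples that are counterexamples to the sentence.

8

"it" takes "a volume" as antecedent — a donkey pronoun bound across the clause boundary.
Strong reading: for every (l,v) with shelved(l,v), scanned(l,v) ∧ repaired(l,v).
Restrictor pairs: (l1,v6) ✗  (l1,v8) ✓  (l2,v2) ✓  (l2,v3) ✓  (l2,v5) ✗  (l3,v2) ✓  (l3,v3) ✓  (l3,v7) ✗  (l3,v8) ✗  (l4,v2) ✗  (l4,v4) ✓  (l4,v5) ✗  (l4,v6) ✓  (l4,v7) ✗  (l4,v8) ✗
Counterexamples (restrictor pairs failing the scope): 8.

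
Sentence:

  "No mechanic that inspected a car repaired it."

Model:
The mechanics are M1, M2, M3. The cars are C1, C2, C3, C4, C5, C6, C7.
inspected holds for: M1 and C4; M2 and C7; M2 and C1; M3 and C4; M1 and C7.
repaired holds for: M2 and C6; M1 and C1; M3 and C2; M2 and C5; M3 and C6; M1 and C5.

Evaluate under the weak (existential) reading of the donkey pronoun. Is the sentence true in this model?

"it" takes "a car" as antecedent — a donkey pronoun bound across the clause boundary.
Truth condition: for no (m,c) with inspected(m,c) does repaired(m,c) hold.
Restrictor pairs — does the scope hold? (M1,C4):fails  (M1,C7):fails  (M2,C1):fails  (M2,C7):fails  (M3,C4):fails
Scope holds for no restrictor pair, so the sentence is true.

True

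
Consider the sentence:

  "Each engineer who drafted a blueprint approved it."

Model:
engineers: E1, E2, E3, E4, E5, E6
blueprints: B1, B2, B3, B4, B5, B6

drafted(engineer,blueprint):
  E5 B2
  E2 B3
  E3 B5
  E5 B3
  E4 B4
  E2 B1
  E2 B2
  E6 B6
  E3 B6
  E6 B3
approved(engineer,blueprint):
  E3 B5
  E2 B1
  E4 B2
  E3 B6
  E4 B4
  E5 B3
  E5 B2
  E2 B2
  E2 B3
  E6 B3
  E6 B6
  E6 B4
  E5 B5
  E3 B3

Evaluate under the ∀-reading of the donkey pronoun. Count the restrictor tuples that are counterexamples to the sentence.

"it" takes "a blueprint" as antecedent — a donkey pronoun bound across the clause boundary.
Strong reading: for every (e,b) with drafted(e,b), approved(e,b).
Restrictor pairs: (E2,B1) ✓  (E2,B2) ✓  (E2,B3) ✓  (E3,B5) ✓  (E3,B6) ✓  (E4,B4) ✓  (E5,B2) ✓  (E5,B3) ✓  (E6,B3) ✓  (E6,B6) ✓
Counterexamples (restrictor pairs failing the scope): 0.

0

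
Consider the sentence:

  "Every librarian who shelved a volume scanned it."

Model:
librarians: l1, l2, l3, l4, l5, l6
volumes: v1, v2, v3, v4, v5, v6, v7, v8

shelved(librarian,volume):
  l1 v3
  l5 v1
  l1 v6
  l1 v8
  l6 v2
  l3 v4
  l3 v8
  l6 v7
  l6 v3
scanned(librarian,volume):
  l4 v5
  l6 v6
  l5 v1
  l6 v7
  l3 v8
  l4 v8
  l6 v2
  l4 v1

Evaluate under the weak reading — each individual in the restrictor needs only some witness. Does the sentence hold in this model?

False

"it" takes "a volume" as antecedent — a donkey pronoun bound across the clause boundary.
Weak reading: every librarian l with some shelved-volume has at least one shelved-volume v such that scanned(l,v).
Per librarian: l1:✗  l3:✓  l5:✓  l6:✓
l1 has no witness among its shelved-volumes.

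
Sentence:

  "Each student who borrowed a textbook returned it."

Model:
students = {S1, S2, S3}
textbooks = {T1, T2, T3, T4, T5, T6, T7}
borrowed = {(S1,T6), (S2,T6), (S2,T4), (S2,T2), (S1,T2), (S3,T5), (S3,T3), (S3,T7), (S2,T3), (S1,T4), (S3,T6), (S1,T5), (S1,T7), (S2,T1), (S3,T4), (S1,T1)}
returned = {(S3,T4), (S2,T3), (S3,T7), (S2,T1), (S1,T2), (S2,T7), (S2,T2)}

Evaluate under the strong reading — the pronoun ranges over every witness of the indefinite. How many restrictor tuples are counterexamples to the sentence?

10

"it" takes "a textbook" as antecedent — a donkey pronoun bound across the clause boundary.
Strong reading: for every (s,t) with borrowed(s,t), returned(s,t).
Restrictor pairs: (S1,T1) ✗  (S1,T2) ✓  (S1,T4) ✗  (S1,T5) ✗  (S1,T6) ✗  (S1,T7) ✗  (S2,T1) ✓  (S2,T2) ✓  (S2,T3) ✓  (S2,T4) ✗  (S2,T6) ✗  (S3,T3) ✗  (S3,T4) ✓  (S3,T5) ✗  (S3,T6) ✗  (S3,T7) ✓
Counterexamples (restrictor pairs failing the scope): 10.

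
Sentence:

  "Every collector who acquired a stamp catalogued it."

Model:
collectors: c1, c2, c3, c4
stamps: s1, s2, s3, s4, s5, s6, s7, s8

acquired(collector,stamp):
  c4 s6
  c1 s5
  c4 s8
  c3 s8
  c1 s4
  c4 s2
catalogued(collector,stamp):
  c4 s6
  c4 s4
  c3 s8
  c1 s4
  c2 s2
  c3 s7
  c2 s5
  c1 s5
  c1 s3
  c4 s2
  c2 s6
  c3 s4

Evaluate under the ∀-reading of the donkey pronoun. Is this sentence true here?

False

"it" takes "a stamp" as antecedent — a donkey pronoun bound across the clause boundary.
Strong reading: for every (c,s) with acquired(c,s), catalogued(c,s).
Restrictor pairs: (c1,s4) ✓  (c1,s5) ✓  (c3,s8) ✓  (c4,s2) ✓  (c4,s6) ✓  (c4,s8) ✗
Counterexample: (c4,s8) is in acquired but fails the scope.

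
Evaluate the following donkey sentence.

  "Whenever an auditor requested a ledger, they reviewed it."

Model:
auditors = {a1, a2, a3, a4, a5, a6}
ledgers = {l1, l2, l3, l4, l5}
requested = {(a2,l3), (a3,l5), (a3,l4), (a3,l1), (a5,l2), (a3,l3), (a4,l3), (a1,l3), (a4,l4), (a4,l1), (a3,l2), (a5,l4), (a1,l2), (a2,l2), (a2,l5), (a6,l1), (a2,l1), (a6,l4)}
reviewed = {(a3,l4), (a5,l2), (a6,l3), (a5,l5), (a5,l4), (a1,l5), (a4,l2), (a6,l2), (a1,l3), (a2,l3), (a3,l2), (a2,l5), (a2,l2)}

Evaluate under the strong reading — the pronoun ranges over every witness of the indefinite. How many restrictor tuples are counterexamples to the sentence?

"it" takes "a ledger" as antecedent — a donkey pronoun bound across the clause boundary.
Strong reading: for every (a,l) with requested(a,l), reviewed(a,l).
Restrictor pairs: (a1,l2) ✗  (a1,l3) ✓  (a2,l1) ✗  (a2,l2) ✓  (a2,l3) ✓  (a2,l5) ✓  (a3,l1) ✗  (a3,l2) ✓  (a3,l3) ✗  (a3,l4) ✓  (a3,l5) ✗  (a4,l1) ✗  (a4,l3) ✗  (a4,l4) ✗  (a5,l2) ✓  (a5,l4) ✓  (a6,l1) ✗  (a6,l4) ✗
Counterexamples (restrictor pairs failing the scope): 10.

10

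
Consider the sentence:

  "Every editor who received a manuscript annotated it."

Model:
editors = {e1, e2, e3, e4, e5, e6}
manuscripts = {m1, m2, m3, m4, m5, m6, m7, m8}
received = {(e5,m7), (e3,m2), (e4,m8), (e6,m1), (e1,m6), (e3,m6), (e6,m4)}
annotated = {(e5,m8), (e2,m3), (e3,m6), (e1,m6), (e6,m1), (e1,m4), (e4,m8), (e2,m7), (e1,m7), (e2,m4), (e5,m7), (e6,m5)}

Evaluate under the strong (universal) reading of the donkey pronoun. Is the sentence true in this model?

False

"it" takes "a manuscript" as antecedent — a donkey pronoun bound across the clause boundary.
Strong reading: for every (e,m) with received(e,m), annotated(e,m).
Restrictor pairs: (e1,m6) ✓  (e3,m2) ✗  (e3,m6) ✓  (e4,m8) ✓  (e5,m7) ✓  (e6,m1) ✓  (e6,m4) ✗
Counterexample: (e3,m2) is in received but fails the scope.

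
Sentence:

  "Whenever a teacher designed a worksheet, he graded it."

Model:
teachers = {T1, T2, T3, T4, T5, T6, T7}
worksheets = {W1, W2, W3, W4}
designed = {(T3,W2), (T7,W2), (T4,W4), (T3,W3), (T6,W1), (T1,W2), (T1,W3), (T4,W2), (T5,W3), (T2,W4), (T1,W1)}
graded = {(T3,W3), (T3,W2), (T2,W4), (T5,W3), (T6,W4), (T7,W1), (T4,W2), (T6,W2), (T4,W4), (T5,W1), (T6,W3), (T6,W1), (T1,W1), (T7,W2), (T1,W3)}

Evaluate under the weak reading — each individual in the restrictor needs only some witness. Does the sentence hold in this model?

True

"it" takes "a worksheet" as antecedent — a donkey pronoun bound across the clause boundary.
Weak reading: every teacher t with some designed-worksheet has at least one designed-worksheet w such that graded(t,w).
Per teacher: T1:✓  T2:✓  T3:✓  T4:✓  T5:✓  T6:✓  T7:✓
Every teacher in the restrictor has a witness.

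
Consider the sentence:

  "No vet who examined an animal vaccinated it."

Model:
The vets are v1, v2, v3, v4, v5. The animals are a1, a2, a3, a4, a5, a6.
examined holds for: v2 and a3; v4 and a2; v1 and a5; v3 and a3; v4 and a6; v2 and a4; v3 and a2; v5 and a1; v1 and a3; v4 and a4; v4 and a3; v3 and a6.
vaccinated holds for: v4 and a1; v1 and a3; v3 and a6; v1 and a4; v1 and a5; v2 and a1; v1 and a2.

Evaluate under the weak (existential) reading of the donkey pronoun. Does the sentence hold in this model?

"it" takes "an animal" as antecedent — a donkey pronoun bound across the clause boundary.
Truth condition: for no (v,a) with examined(v,a) does vaccinated(v,a) hold.
Restrictor pairs — does the scope hold? (v1,a3):holds  (v1,a5):holds  (v2,a3):fails  (v2,a4):fails  (v3,a2):fails  (v3,a3):fails  (v3,a6):holds  (v4,a2):fails  (v4,a3):fails  (v4,a4):fails  (v4,a6):fails  (v5,a1):fails
Scope holds for 3 pair(s), so the sentence is false.

False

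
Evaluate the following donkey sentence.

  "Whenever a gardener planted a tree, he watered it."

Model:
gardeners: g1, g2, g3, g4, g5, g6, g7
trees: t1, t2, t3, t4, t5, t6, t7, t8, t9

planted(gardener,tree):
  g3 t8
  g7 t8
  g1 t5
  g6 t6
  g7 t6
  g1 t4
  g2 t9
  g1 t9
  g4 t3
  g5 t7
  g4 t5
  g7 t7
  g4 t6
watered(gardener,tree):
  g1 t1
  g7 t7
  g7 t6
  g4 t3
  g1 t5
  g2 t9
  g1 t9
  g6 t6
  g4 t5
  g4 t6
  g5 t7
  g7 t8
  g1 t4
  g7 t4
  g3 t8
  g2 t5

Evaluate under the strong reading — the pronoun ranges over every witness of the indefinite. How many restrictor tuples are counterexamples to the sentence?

"it" takes "a tree" as antecedent — a donkey pronoun bound across the clause boundary.
Strong reading: for every (g,t) with planted(g,t), watered(g,t).
Restrictor pairs: (g1,t4) ✓  (g1,t5) ✓  (g1,t9) ✓  (g2,t9) ✓  (g3,t8) ✓  (g4,t3) ✓  (g4,t5) ✓  (g4,t6) ✓  (g5,t7) ✓  (g6,t6) ✓  (g7,t6) ✓  (g7,t7) ✓  (g7,t8) ✓
Counterexamples (restrictor pairs failing the scope): 0.

0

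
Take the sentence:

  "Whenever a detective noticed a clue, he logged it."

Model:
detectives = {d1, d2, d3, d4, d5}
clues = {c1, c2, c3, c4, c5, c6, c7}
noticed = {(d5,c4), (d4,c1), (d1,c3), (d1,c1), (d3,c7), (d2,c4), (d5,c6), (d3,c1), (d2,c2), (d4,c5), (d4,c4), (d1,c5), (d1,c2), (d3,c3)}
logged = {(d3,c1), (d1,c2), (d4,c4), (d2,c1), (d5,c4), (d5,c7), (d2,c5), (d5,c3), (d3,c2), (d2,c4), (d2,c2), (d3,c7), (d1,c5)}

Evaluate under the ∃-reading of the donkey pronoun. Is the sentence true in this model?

True

"it" takes "a clue" as antecedent — a donkey pronoun bound across the clause boundary.
Weak reading: every detective d with some noticed-clue has at least one noticed-clue c such that logged(d,c).
Per detective: d1:✓  d2:✓  d3:✓  d4:✓  d5:✓
Every detective in the restrictor has a witness.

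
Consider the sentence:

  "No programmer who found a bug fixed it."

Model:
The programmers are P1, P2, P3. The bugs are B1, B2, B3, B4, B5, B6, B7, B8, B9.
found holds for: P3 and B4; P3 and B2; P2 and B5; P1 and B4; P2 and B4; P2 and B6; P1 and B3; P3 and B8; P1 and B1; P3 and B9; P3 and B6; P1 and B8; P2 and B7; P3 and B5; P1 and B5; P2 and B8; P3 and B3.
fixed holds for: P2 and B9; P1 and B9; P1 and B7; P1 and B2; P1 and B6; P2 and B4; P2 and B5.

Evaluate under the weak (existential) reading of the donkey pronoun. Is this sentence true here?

False

"it" takes "a bug" as antecedent — a donkey pronoun bound across the clause boundary.
Truth condition: for no (p,b) with found(p,b) does fixed(p,b) hold.
Restrictor pairs — does the scope hold? (P1,B1):fails  (P1,B3):fails  (P1,B4):fails  (P1,B5):fails  (P1,B8):fails  (P2,B4):holds  (P2,B5):holds  (P2,B6):fails  (P2,B7):fails  (P2,B8):fails  (P3,B2):fails  (P3,B3):fails  (P3,B4):fails  (P3,B5):fails  (P3,B6):fails  (P3,B8):fails  (P3,B9):fails
Scope holds for 2 pair(s), so the sentence is false.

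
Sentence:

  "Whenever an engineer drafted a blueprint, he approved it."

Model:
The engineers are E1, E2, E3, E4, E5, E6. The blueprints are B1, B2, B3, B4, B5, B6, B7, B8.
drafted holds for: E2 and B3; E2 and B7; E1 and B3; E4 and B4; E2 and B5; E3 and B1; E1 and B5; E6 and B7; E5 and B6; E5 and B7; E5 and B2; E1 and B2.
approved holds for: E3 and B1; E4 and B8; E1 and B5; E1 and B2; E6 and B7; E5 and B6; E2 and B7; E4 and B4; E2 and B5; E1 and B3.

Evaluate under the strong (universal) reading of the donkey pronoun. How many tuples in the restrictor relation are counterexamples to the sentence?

"it" takes "a blueprint" as antecedent — a donkey pronoun bound across the clause boundary.
Strong reading: for every (e,b) with drafted(e,b), approved(e,b).
Restrictor pairs: (E1,B2) ✓  (E1,B3) ✓  (E1,B5) ✓  (E2,B3) ✗  (E2,B5) ✓  (E2,B7) ✓  (E3,B1) ✓  (E4,B4) ✓  (E5,B2) ✗  (E5,B6) ✓  (E5,B7) ✗  (E6,B7) ✓
Counterexamples (restrictor pairs failing the scope): 3.

3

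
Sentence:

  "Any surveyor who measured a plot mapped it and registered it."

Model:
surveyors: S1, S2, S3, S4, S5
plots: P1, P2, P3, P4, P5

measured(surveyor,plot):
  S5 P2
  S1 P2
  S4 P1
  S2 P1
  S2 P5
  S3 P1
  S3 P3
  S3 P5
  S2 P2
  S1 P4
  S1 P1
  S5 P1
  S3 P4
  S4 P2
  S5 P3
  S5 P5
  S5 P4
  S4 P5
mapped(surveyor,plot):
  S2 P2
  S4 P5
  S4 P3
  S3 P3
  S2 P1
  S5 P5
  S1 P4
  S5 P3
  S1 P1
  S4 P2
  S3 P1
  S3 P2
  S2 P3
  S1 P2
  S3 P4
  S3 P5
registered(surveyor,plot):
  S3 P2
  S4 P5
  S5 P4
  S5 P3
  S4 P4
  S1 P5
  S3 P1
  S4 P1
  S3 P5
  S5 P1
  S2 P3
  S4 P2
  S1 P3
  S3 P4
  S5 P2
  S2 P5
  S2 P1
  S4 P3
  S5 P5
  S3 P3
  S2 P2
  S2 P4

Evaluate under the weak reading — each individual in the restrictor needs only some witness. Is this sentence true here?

False

"it" takes "a plot" as antecedent — a donkey pronoun bound across the clause boundary.
Weak reading: every surveyor s with some measured-plot has at least one measured-plot p such that mapped(s,p) ∧ registered(s,p).
Per surveyor: S1:✗  S2:✓  S3:✓  S4:✓  S5:✓
S1 has no witness among its measured-plots.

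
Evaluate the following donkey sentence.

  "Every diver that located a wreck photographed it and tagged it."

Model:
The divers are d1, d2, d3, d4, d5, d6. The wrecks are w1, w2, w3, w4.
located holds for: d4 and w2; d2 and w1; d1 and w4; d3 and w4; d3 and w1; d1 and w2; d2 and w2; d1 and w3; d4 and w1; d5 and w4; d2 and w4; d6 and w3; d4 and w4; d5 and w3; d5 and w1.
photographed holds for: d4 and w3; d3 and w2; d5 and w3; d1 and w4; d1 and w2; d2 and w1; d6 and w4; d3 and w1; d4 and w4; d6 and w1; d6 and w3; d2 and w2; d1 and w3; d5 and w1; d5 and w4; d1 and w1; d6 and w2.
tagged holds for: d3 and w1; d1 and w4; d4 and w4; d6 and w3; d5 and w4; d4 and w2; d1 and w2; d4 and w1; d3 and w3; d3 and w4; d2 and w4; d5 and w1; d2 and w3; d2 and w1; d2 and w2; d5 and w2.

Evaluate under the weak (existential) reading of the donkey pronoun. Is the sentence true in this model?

"it" takes "a wreck" as antecedent — a donkey pronoun bound across the clause boundary.
Weak reading: every diver d with some located-wreck has at least one located-wreck w such that photographed(d,w) ∧ tagged(d,w).
Per diver: d1:✓  d2:✓  d3:✓  d4:✓  d5:✓  d6:✓
Every diver in the restrictor has a witness.

True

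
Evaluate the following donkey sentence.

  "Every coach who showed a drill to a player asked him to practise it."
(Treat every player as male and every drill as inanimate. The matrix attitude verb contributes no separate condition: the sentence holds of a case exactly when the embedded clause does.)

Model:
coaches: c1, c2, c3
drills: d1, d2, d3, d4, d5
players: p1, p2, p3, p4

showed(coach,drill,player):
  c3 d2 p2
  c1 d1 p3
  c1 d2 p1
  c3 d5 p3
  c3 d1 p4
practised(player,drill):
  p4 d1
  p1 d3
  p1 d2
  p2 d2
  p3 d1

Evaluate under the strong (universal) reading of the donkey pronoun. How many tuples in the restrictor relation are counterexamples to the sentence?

"him" takes "a player" as antecedent and "it" takes "a drill"; both are donkey pronouns co-varying with the restrictor.
Strong reading: for every (c,d,p) with showed(c,d,p), practised(p,d).
Restrictor triples: (c1,d1,p3)→practised(p3,d1) ✓  (c1,d2,p1)→practised(p1,d2) ✓  (c3,d1,p4)→practised(p4,d1) ✓  (c3,d2,p2)→practised(p2,d2) ✓  (c3,d5,p3)→practised(p3,d5) ✗
Counterexamples (restrictor triples failing the scope): 1.

1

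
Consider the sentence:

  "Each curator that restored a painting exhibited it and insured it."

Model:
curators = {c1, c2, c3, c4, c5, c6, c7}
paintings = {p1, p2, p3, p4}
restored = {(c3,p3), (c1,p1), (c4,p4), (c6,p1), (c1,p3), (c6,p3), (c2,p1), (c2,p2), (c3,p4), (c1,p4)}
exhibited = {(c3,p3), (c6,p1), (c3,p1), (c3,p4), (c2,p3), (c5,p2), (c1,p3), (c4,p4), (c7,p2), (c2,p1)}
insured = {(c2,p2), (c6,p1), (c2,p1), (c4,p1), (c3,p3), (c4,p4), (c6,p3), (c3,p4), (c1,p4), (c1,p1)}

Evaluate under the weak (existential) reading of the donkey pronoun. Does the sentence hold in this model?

"it" takes "a painting" as antecedent — a donkey pronoun bound across the clause boundary.
Weak reading: every curator c with some restored-painting has at least one restored-painting p such that exhibited(c,p) ∧ insured(c,p).
Per curator: c1:✗  c2:✓  c3:✓  c4:✓  c6:✓
c1 has no witness among its restored-paintings.

False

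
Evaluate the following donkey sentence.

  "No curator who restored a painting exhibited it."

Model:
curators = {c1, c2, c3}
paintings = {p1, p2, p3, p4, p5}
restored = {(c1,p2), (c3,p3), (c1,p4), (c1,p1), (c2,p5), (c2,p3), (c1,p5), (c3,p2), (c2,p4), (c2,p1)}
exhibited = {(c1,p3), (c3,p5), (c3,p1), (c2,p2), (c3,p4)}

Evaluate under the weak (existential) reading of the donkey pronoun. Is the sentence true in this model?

"it" takes "a painting" as antecedent — a donkey pronoun bound across the clause boundary.
Truth condition: for no (c,p) with restored(c,p) does exhibited(c,p) hold.
Restrictor pairs — does the scope hold? (c1,p1):fails  (c1,p2):fails  (c1,p4):fails  (c1,p5):fails  (c2,p1):fails  (c2,p3):fails  (c2,p4):fails  (c2,p5):fails  (c3,p2):fails  (c3,p3):fails
Scope holds for no restrictor pair, so the sentence is true.

True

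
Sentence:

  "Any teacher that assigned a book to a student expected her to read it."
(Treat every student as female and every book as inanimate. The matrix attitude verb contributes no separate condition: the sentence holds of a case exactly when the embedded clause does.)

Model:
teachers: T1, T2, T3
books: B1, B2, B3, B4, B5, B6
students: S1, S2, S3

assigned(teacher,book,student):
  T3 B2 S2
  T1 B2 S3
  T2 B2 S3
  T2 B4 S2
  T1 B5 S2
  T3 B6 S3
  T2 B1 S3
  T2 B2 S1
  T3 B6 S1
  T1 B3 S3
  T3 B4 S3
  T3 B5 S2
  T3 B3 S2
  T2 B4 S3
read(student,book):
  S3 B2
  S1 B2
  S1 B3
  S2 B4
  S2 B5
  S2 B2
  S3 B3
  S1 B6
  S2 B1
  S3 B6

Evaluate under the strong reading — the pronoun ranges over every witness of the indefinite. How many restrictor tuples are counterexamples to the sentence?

"her" takes "a student" as antecedent and "it" takes "a book"; both are donkey pronouns co-varying with the restrictor.
Strong reading: for every (t,b,s) with assigned(t,b,s), read(s,b).
Restrictor triples: (T1,B2,S3)→read(S3,B2) ✓  (T1,B3,S3)→read(S3,B3) ✓  (T1,B5,S2)→read(S2,B5) ✓  (T2,B1,S3)→read(S3,B1) ✗  (T2,B2,S1)→read(S1,B2) ✓  (T2,B2,S3)→read(S3,B2) ✓  (T2,B4,S2)→read(S2,B4) ✓  (T2,B4,S3)→read(S3,B4) ✗  (T3,B2,S2)→read(S2,B2) ✓  (T3,B3,S2)→read(S2,B3) ✗  (T3,B4,S3)→read(S3,B4) ✗  (T3,B5,S2)→read(S2,B5) ✓  (T3,B6,S1)→read(S1,B6) ✓  (T3,B6,S3)→read(S3,B6) ✓
Counterexamples (restrictor triples failing the scope): 4.

4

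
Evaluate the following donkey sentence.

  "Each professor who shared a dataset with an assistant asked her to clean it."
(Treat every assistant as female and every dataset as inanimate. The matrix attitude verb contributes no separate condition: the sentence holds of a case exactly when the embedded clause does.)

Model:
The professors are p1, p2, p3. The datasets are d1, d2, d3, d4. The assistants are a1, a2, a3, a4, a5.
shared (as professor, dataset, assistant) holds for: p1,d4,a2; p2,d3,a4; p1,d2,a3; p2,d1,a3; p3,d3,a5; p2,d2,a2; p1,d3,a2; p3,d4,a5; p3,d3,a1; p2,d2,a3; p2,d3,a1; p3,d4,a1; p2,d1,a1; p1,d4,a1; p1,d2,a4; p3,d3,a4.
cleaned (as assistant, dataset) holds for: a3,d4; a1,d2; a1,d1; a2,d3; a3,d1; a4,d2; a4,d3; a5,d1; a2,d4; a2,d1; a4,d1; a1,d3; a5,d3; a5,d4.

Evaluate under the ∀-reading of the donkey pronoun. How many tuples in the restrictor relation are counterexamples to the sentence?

5

"her" takes "an assistant" as antecedent and "it" takes "a dataset"; both are donkey pronouns co-varying with the restrictor.
Strong reading: for every (p,d,a) with shared(p,d,a), cleaned(a,d).
Restrictor triples: (p1,d2,a3)→cleaned(a3,d2) ✗  (p1,d2,a4)→cleaned(a4,d2) ✓  (p1,d3,a2)→cleaned(a2,d3) ✓  (p1,d4,a1)→cleaned(a1,d4) ✗  (p1,d4,a2)→cleaned(a2,d4) ✓  (p2,d1,a1)→cleaned(a1,d1) ✓  (p2,d1,a3)→cleaned(a3,d1) ✓  (p2,d2,a2)→cleaned(a2,d2) ✗  (p2,d2,a3)→cleaned(a3,d2) ✗  (p2,d3,a1)→cleaned(a1,d3) ✓  (p2,d3,a4)→cleaned(a4,d3) ✓  (p3,d3,a1)→cleaned(a1,d3) ✓  (p3,d3,a4)→cleaned(a4,d3) ✓  (p3,d3,a5)→cleaned(a5,d3) ✓  (p3,d4,a1)→cleaned(a1,d4) ✗  (p3,d4,a5)→cleaned(a5,d4) ✓
Counterexamples (restrictor triples failing the scope): 5.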